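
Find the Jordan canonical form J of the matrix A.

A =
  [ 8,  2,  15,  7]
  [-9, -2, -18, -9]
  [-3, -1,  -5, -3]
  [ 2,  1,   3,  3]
J_2(1) ⊕ J_2(1)

The characteristic polynomial is
  det(x·I − A) = x^4 - 4*x^3 + 6*x^2 - 4*x + 1 = (x - 1)^4

Eigenvalues and multiplicities (the geometric multiplicity of λ is n − rank(A − λI), which equals the number of Jordan blocks for λ):
  λ = 1: algebraic multiplicity = 4, geometric multiplicity = 2

Determining the block sizes for each eigenvalue:
  λ = 1: with am = 4 and gm = 2, the partition is not yet determined (e.g. several partitions of 4 into 2 parts exist). Let N = A − (1)·I. Computing rank(N^1) = 2, rank(N^2) = 0; the number of blocks of size ≥ j is rank(N^{j−1}) − rank(N^j), giving [2, 2]. So we have 2 block(s) of size 2 → block sizes [2, 2]

Assembling the blocks gives a Jordan form
J =
  [1, 1, 0, 0]
  [0, 1, 0, 0]
  [0, 0, 1, 1]
  [0, 0, 0, 1]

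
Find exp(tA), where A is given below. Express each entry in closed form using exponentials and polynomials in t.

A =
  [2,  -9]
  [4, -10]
e^{tA} =
  [6*t*exp(-4*t) + exp(-4*t), -9*t*exp(-4*t)]
  [4*t*exp(-4*t), -6*t*exp(-4*t) + exp(-4*t)]

Strategy: write A = P · J · P⁻¹ where J is a Jordan canonical form, so e^{tA} = P · e^{tJ} · P⁻¹, and e^{tJ} can be computed block-by-block.

A has Jordan form
J =
  [-4,  1]
  [ 0, -4]
(up to reordering of blocks).

Per-block formulas:
  For a 2×2 Jordan block J_2(-4): exp(t · J_2(-4)) = e^(-4t)·(I + t·N), where N is the 2×2 nilpotent shift.

After assembling e^{tJ} and conjugating by P, we get:

e^{tA} =
  [6*t*exp(-4*t) + exp(-4*t), -9*t*exp(-4*t)]
  [4*t*exp(-4*t), -6*t*exp(-4*t) + exp(-4*t)]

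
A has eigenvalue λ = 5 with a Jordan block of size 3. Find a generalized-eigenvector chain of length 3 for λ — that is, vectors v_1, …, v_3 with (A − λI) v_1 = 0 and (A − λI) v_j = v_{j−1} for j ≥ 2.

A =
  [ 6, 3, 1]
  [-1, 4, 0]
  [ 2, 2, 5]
A Jordan chain for λ = 5 of length 3:
v_1 = (2, -2, 4)ᵀ
v_2 = (3, -1, 2)ᵀ
v_3 = (0, 1, 0)ᵀ

Let N = A − (5)·I. We want v_3 with N^3 v_3 = 0 but N^2 v_3 ≠ 0; then v_{j-1} := N · v_j for j = 3, …, 2.

Pick v_3 = (0, 1, 0)ᵀ.
Then v_2 = N · v_3 = (3, -1, 2)ᵀ.
Then v_1 = N · v_2 = (2, -2, 4)ᵀ.

Sanity check: (A − (5)·I) v_1 = (0, 0, 0)ᵀ = 0. ✓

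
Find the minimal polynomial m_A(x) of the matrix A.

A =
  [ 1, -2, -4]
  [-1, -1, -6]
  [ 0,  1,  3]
x^3 - 3*x^2 + 3*x - 1

The characteristic polynomial is χ_A(x) = (x - 1)^3, so the eigenvalues are known. The minimal polynomial is
  m_A(x) = Π_λ (x − λ)^{k_λ}
where k_λ is the size of the *largest* Jordan block for λ (equivalently, the smallest k with (A − λI)^k v = 0 for every generalised eigenvector v of λ).

  λ = 1: largest Jordan block has size 3, contributing (x − 1)^3

So m_A(x) = (x - 1)^3 = x^3 - 3*x^2 + 3*x - 1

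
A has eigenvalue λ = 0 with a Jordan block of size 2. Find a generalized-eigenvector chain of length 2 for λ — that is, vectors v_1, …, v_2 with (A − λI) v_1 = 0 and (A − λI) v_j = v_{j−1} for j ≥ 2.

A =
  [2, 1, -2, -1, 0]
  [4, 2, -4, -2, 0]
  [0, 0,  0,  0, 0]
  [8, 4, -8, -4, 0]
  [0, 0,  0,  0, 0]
A Jordan chain for λ = 0 of length 2:
v_1 = (2, 4, 0, 8, 0)ᵀ
v_2 = (1, 0, 0, 0, 0)ᵀ

Let N = A − (0)·I. We want v_2 with N^2 v_2 = 0 but N^1 v_2 ≠ 0; then v_{j-1} := N · v_j for j = 2, …, 2.

Pick v_2 = (1, 0, 0, 0, 0)ᵀ.
Then v_1 = N · v_2 = (2, 4, 0, 8, 0)ᵀ.

Sanity check: (A − (0)·I) v_1 = (0, 0, 0, 0, 0)ᵀ = 0. ✓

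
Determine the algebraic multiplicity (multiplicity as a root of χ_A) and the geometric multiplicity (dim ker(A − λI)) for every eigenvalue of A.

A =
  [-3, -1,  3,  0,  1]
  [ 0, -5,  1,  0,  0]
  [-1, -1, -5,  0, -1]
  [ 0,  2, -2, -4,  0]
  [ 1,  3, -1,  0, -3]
λ = -4: alg = 5, geom = 3

Step 1 — factor the characteristic polynomial to read off the algebraic multiplicities:
  χ_A(x) = (x + 4)^5

Step 2 — compute geometric multiplicities via the rank-nullity identity g(λ) = n − rank(A − λI):
  rank(A − (-4)·I) = 2, so dim ker(A − (-4)·I) = n − 2 = 3

Summary:
  λ = -4: algebraic multiplicity = 5, geometric multiplicity = 3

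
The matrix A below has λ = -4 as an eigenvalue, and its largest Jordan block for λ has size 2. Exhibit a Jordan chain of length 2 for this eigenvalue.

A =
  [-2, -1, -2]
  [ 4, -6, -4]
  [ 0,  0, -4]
A Jordan chain for λ = -4 of length 2:
v_1 = (2, 4, 0)ᵀ
v_2 = (1, 0, 0)ᵀ

Let N = A − (-4)·I. We want v_2 with N^2 v_2 = 0 but N^1 v_2 ≠ 0; then v_{j-1} := N · v_j for j = 2, …, 2.

Pick v_2 = (1, 0, 0)ᵀ.
Then v_1 = N · v_2 = (2, 4, 0)ᵀ.

Sanity check: (A − (-4)·I) v_1 = (0, 0, 0)ᵀ = 0. ✓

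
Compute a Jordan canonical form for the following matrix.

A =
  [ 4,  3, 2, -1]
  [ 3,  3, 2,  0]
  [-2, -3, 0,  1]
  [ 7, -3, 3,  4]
J_1(2) ⊕ J_3(3)

The characteristic polynomial is
  det(x·I − A) = x^4 - 11*x^3 + 45*x^2 - 81*x + 54 = (x - 3)^3*(x - 2)

Eigenvalues and multiplicities (the geometric multiplicity of λ is n − rank(A − λI), which equals the number of Jordan blocks for λ):
  λ = 2: algebraic multiplicity = 1, geometric multiplicity = 1
  λ = 3: algebraic multiplicity = 3, geometric multiplicity = 1

Determining the block sizes for each eigenvalue:
  λ = 2: one block (gm = 1), so the single block has size am = 1 → block sizes [1]
  λ = 3: one block (gm = 1), so the single block has size am = 3 → block sizes [3]

Assembling the blocks gives a Jordan form
J =
  [2, 0, 0, 0]
  [0, 3, 1, 0]
  [0, 0, 3, 1]
  [0, 0, 0, 3]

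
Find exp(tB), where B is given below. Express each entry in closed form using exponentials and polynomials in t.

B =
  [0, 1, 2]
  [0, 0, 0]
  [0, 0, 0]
e^{tB} =
  [1, t, 2*t]
  [0, 1, 0]
  [0, 0, 1]

Strategy: write B = P · J · P⁻¹ where J is a Jordan canonical form, so e^{tB} = P · e^{tJ} · P⁻¹, and e^{tJ} can be computed block-by-block.

B has Jordan form
J =
  [0, 1, 0]
  [0, 0, 0]
  [0, 0, 0]
(up to reordering of blocks).

Per-block formulas:
  For a 1×1 block at λ = 0: exp(t · [0]) = [e^(0t)].
  For a 2×2 Jordan block J_2(0): exp(t · J_2(0)) = e^(0t)·(I + t·N), where N is the 2×2 nilpotent shift.

After assembling e^{tJ} and conjugating by P, we get:

e^{tB} =
  [1, t, 2*t]
  [0, 1, 0]
  [0, 0, 1]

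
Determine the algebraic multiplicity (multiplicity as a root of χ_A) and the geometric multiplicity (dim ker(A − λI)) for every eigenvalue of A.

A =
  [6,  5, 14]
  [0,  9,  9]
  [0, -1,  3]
λ = 6: alg = 3, geom = 1

Step 1 — factor the characteristic polynomial to read off the algebraic multiplicities:
  χ_A(x) = (x - 6)^3

Step 2 — compute geometric multiplicities via the rank-nullity identity g(λ) = n − rank(A − λI):
  rank(A − (6)·I) = 2, so dim ker(A − (6)·I) = n − 2 = 1

Summary:
  λ = 6: algebraic multiplicity = 3, geometric multiplicity = 1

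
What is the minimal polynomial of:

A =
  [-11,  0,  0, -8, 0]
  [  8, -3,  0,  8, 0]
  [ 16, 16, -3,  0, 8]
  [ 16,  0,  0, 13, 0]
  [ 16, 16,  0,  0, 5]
x^2 - 2*x - 15

The characteristic polynomial is χ_A(x) = (x - 5)^2*(x + 3)^3, so the eigenvalues are known. The minimal polynomial is
  m_A(x) = Π_λ (x − λ)^{k_λ}
where k_λ is the size of the *largest* Jordan block for λ (equivalently, the smallest k with (A − λI)^k v = 0 for every generalised eigenvector v of λ).

  λ = -3: largest Jordan block has size 1, contributing (x + 3)
  λ = 5: largest Jordan block has size 1, contributing (x − 5)

So m_A(x) = (x - 5)*(x + 3) = x^2 - 2*x - 15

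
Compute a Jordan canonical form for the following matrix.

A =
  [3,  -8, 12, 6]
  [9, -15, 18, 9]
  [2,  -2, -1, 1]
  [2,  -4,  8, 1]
J_2(-3) ⊕ J_2(-3)

The characteristic polynomial is
  det(x·I − A) = x^4 + 12*x^3 + 54*x^2 + 108*x + 81 = (x + 3)^4

Eigenvalues and multiplicities (the geometric multiplicity of λ is n − rank(A − λI), which equals the number of Jordan blocks for λ):
  λ = -3: algebraic multiplicity = 4, geometric multiplicity = 2

Determining the block sizes for each eigenvalue:
  λ = -3: with am = 4 and gm = 2, the partition is not yet determined (e.g. several partitions of 4 into 2 parts exist). Let N = A − (-3)·I. Computing rank(N^1) = 2, rank(N^2) = 0; the number of blocks of size ≥ j is rank(N^{j−1}) − rank(N^j), giving [2, 2]. So we have 2 block(s) of size 2 → block sizes [2, 2]

Assembling the blocks gives a Jordan form
J =
  [-3,  1,  0,  0]
  [ 0, -3,  0,  0]
  [ 0,  0, -3,  1]
  [ 0,  0,  0, -3]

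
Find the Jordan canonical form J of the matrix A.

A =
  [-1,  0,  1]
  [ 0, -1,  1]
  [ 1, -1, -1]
J_3(-1)

The characteristic polynomial is
  det(x·I − A) = x^3 + 3*x^2 + 3*x + 1 = (x + 1)^3

Eigenvalues and multiplicities (the geometric multiplicity of λ is n − rank(A − λI), which equals the number of Jordan blocks for λ):
  λ = -1: algebraic multiplicity = 3, geometric multiplicity = 1

Determining the block sizes for each eigenvalue:
  λ = -1: one block (gm = 1), so the single block has size am = 3 → block sizes [3]

Assembling the blocks gives a Jordan form
J =
  [-1,  1,  0]
  [ 0, -1,  1]
  [ 0,  0, -1]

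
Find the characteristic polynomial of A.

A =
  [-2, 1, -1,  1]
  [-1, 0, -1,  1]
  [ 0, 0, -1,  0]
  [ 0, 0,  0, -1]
x^4 + 4*x^3 + 6*x^2 + 4*x + 1

Expanding det(x·I − A) (e.g. by cofactor expansion or by noting that A is similar to its Jordan form J, which has the same characteristic polynomial as A) gives
  χ_A(x) = x^4 + 4*x^3 + 6*x^2 + 4*x + 1
which factors as (x + 1)^4. The eigenvalues (with algebraic multiplicities) are λ = -1 with multiplicity 4.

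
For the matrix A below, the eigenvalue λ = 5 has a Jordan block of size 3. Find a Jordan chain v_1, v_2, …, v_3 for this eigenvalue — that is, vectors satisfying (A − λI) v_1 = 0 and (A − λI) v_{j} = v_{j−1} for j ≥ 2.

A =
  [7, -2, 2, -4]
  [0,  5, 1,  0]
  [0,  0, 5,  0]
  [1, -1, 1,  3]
A Jordan chain for λ = 5 of length 3:
v_1 = (-2, 0, 0, -1)ᵀ
v_2 = (2, 1, 0, 1)ᵀ
v_3 = (0, 0, 1, 0)ᵀ

Let N = A − (5)·I. We want v_3 with N^3 v_3 = 0 but N^2 v_3 ≠ 0; then v_{j-1} := N · v_j for j = 3, …, 2.

Pick v_3 = (0, 0, 1, 0)ᵀ.
Then v_2 = N · v_3 = (2, 1, 0, 1)ᵀ.
Then v_1 = N · v_2 = (-2, 0, 0, -1)ᵀ.

Sanity check: (A − (5)·I) v_1 = (0, 0, 0, 0)ᵀ = 0. ✓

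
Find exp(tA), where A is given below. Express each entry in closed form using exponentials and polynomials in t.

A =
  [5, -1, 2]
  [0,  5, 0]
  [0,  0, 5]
e^{tA} =
  [exp(5*t), -t*exp(5*t), 2*t*exp(5*t)]
  [0, exp(5*t), 0]
  [0, 0, exp(5*t)]

Strategy: write A = P · J · P⁻¹ where J is a Jordan canonical form, so e^{tA} = P · e^{tJ} · P⁻¹, and e^{tJ} can be computed block-by-block.

A has Jordan form
J =
  [5, 1, 0]
  [0, 5, 0]
  [0, 0, 5]
(up to reordering of blocks).

Per-block formulas:
  For a 2×2 Jordan block J_2(5): exp(t · J_2(5)) = e^(5t)·(I + t·N), where N is the 2×2 nilpotent shift.
  For a 1×1 block at λ = 5: exp(t · [5]) = [e^(5t)].

After assembling e^{tJ} and conjugating by P, we get:

e^{tA} =
  [exp(5*t), -t*exp(5*t), 2*t*exp(5*t)]
  [0, exp(5*t), 0]
  [0, 0, exp(5*t)]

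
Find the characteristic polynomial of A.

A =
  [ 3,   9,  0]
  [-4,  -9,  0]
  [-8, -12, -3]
x^3 + 9*x^2 + 27*x + 27

Expanding det(x·I − A) (e.g. by cofactor expansion or by noting that A is similar to its Jordan form J, which has the same characteristic polynomial as A) gives
  χ_A(x) = x^3 + 9*x^2 + 27*x + 27
which factors as (x + 3)^3. The eigenvalues (with algebraic multiplicities) are λ = -3 with multiplicity 3.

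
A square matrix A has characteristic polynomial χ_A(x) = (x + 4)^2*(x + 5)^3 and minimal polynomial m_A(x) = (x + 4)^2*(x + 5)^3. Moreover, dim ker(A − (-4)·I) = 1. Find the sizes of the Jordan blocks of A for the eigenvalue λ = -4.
Block sizes for λ = -4: [2]

Step 1 — from the characteristic polynomial, algebraic multiplicity of λ = -4 is 2. From dim ker(A − (-4)·I) = 1, there are exactly 1 Jordan blocks for λ = -4.
Step 2 — from the minimal polynomial, the factor (x + 4)^2 tells us the largest block for λ = -4 has size 2.
Step 3 — with total size 2, 1 blocks, and largest block 2, the block sizes (in nonincreasing order) are [2].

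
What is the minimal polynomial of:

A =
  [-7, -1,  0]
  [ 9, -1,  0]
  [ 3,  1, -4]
x^2 + 8*x + 16

The characteristic polynomial is χ_A(x) = (x + 4)^3, so the eigenvalues are known. The minimal polynomial is
  m_A(x) = Π_λ (x − λ)^{k_λ}
where k_λ is the size of the *largest* Jordan block for λ (equivalently, the smallest k with (A − λI)^k v = 0 for every generalised eigenvector v of λ).

  λ = -4: largest Jordan block has size 2, contributing (x + 4)^2

So m_A(x) = (x + 4)^2 = x^2 + 8*x + 16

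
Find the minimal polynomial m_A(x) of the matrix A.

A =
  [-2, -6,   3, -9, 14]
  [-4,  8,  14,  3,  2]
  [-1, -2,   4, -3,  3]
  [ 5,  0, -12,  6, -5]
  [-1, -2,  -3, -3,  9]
x^4 - 19*x^3 + 126*x^2 - 324*x + 216

The characteristic polynomial is χ_A(x) = (x - 6)^4*(x - 1), so the eigenvalues are known. The minimal polynomial is
  m_A(x) = Π_λ (x − λ)^{k_λ}
where k_λ is the size of the *largest* Jordan block for λ (equivalently, the smallest k with (A − λI)^k v = 0 for every generalised eigenvector v of λ).

  λ = 1: largest Jordan block has size 1, contributing (x − 1)
  λ = 6: largest Jordan block has size 3, contributing (x − 6)^3

So m_A(x) = (x - 6)^3*(x - 1) = x^4 - 19*x^3 + 126*x^2 - 324*x + 216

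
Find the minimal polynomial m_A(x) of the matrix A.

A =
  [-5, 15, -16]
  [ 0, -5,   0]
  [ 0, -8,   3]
x^3 + 7*x^2 - 5*x - 75

The characteristic polynomial is χ_A(x) = (x - 3)*(x + 5)^2, so the eigenvalues are known. The minimal polynomial is
  m_A(x) = Π_λ (x − λ)^{k_λ}
where k_λ is the size of the *largest* Jordan block for λ (equivalently, the smallest k with (A − λI)^k v = 0 for every generalised eigenvector v of λ).

  λ = -5: largest Jordan block has size 2, contributing (x + 5)^2
  λ = 3: largest Jordan block has size 1, contributing (x − 3)

So m_A(x) = (x - 3)*(x + 5)^2 = x^3 + 7*x^2 - 5*x - 75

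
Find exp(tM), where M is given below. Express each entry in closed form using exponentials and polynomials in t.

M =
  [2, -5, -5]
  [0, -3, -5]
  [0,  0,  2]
e^{tM} =
  [exp(2*t), -exp(2*t) + exp(-3*t), -exp(2*t) + exp(-3*t)]
  [0, exp(-3*t), -exp(2*t) + exp(-3*t)]
  [0, 0, exp(2*t)]

Strategy: write M = P · J · P⁻¹ where J is a Jordan canonical form, so e^{tM} = P · e^{tJ} · P⁻¹, and e^{tJ} can be computed block-by-block.

M has Jordan form
J =
  [-3, 0, 0]
  [ 0, 2, 0]
  [ 0, 0, 2]
(up to reordering of blocks).

Per-block formulas:
  For a 1×1 block at λ = 2: exp(t · [2]) = [e^(2t)].
  For a 1×1 block at λ = -3: exp(t · [-3]) = [e^(-3t)].

After assembling e^{tJ} and conjugating by P, we get:

e^{tM} =
  [exp(2*t), -exp(2*t) + exp(-3*t), -exp(2*t) + exp(-3*t)]
  [0, exp(-3*t), -exp(2*t) + exp(-3*t)]
  [0, 0, exp(2*t)]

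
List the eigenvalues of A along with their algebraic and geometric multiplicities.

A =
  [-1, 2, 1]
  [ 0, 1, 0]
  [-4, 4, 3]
λ = 1: alg = 3, geom = 2

Step 1 — factor the characteristic polynomial to read off the algebraic multiplicities:
  χ_A(x) = (x - 1)^3

Step 2 — compute geometric multiplicities via the rank-nullity identity g(λ) = n − rank(A − λI):
  rank(A − (1)·I) = 1, so dim ker(A − (1)·I) = n − 1 = 2

Summary:
  λ = 1: algebraic multiplicity = 3, geometric multiplicity = 2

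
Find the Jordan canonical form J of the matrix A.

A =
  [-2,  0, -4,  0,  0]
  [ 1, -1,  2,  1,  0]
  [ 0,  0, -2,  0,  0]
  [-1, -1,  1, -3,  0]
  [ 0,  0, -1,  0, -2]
J_3(-2) ⊕ J_1(-2) ⊕ J_1(-2)

The characteristic polynomial is
  det(x·I − A) = x^5 + 10*x^4 + 40*x^3 + 80*x^2 + 80*x + 32 = (x + 2)^5

Eigenvalues and multiplicities (the geometric multiplicity of λ is n − rank(A − λI), which equals the number of Jordan blocks for λ):
  λ = -2: algebraic multiplicity = 5, geometric multiplicity = 3

Determining the block sizes for each eigenvalue:
  λ = -2: with am = 5 and gm = 3, the partition is not yet determined (e.g. several partitions of 5 into 3 parts exist). Let N = A − (-2)·I. Computing rank(N^1) = 2, rank(N^2) = 1, rank(N^3) = 0; the number of blocks of size ≥ j is rank(N^{j−1}) − rank(N^j), giving [3, 1, 1]. So we have 1 block(s) of size 3, 2 block(s) of size 1 → block sizes [3, 1, 1]

Assembling the blocks gives a Jordan form
J =
  [-2,  1,  0,  0,  0]
  [ 0, -2,  1,  0,  0]
  [ 0,  0, -2,  0,  0]
  [ 0,  0,  0, -2,  0]
  [ 0,  0,  0,  0, -2]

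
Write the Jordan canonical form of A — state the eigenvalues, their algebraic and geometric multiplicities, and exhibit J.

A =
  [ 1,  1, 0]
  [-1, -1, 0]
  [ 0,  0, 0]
J_2(0) ⊕ J_1(0)

The characteristic polynomial is
  det(x·I − A) = x^3

Eigenvalues and multiplicities (the geometric multiplicity of λ is n − rank(A − λI), which equals the number of Jordan blocks for λ):
  λ = 0: algebraic multiplicity = 3, geometric multiplicity = 2

Determining the block sizes for each eigenvalue:
  λ = 0: 2 blocks summing to 3 forces exactly one block of size 2 and the rest size 1 → block sizes [2, 1]

Assembling the blocks gives a Jordan form
J =
  [0, 1, 0]
  [0, 0, 0]
  [0, 0, 0]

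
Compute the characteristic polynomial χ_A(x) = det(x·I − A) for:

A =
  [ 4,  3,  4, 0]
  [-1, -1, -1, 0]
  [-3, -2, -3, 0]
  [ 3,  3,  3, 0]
x^4

Expanding det(x·I − A) (e.g. by cofactor expansion or by noting that A is similar to its Jordan form J, which has the same characteristic polynomial as A) gives
  χ_A(x) = x^4
which factors as x^4. The eigenvalues (with algebraic multiplicities) are λ = 0 with multiplicity 4.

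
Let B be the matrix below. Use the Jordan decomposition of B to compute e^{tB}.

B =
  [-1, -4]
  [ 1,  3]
e^{tB} =
  [-2*t*exp(t) + exp(t), -4*t*exp(t)]
  [t*exp(t), 2*t*exp(t) + exp(t)]

Strategy: write B = P · J · P⁻¹ where J is a Jordan canonical form, so e^{tB} = P · e^{tJ} · P⁻¹, and e^{tJ} can be computed block-by-block.

B has Jordan form
J =
  [1, 1]
  [0, 1]
(up to reordering of blocks).

Per-block formulas:
  For a 2×2 Jordan block J_2(1): exp(t · J_2(1)) = e^(1t)·(I + t·N), where N is the 2×2 nilpotent shift.

After assembling e^{tJ} and conjugating by P, we get:

e^{tB} =
  [-2*t*exp(t) + exp(t), -4*t*exp(t)]
  [t*exp(t), 2*t*exp(t) + exp(t)]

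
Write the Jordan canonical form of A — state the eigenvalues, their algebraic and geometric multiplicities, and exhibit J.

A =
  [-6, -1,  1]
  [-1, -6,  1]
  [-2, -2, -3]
J_2(-5) ⊕ J_1(-5)

The characteristic polynomial is
  det(x·I − A) = x^3 + 15*x^2 + 75*x + 125 = (x + 5)^3

Eigenvalues and multiplicities (the geometric multiplicity of λ is n − rank(A − λI), which equals the number of Jordan blocks for λ):
  λ = -5: algebraic multiplicity = 3, geometric multiplicity = 2

Determining the block sizes for each eigenvalue:
  λ = -5: 2 blocks summing to 3 forces exactly one block of size 2 and the rest size 1 → block sizes [2, 1]

Assembling the blocks gives a Jordan form
J =
  [-5,  1,  0]
  [ 0, -5,  0]
  [ 0,  0, -5]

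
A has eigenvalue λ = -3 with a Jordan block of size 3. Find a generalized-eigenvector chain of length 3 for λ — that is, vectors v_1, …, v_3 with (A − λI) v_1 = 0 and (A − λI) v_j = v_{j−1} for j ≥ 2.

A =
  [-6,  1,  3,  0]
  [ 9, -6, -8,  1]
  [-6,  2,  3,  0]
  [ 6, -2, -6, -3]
A Jordan chain for λ = -3 of length 3:
v_1 = (1, -3, 2, -2)ᵀ
v_2 = (3, -8, 6, -6)ᵀ
v_3 = (0, 0, 1, 0)ᵀ

Let N = A − (-3)·I. We want v_3 with N^3 v_3 = 0 but N^2 v_3 ≠ 0; then v_{j-1} := N · v_j for j = 3, …, 2.

Pick v_3 = (0, 0, 1, 0)ᵀ.
Then v_2 = N · v_3 = (3, -8, 6, -6)ᵀ.
Then v_1 = N · v_2 = (1, -3, 2, -2)ᵀ.

Sanity check: (A − (-3)·I) v_1 = (0, 0, 0, 0)ᵀ = 0. ✓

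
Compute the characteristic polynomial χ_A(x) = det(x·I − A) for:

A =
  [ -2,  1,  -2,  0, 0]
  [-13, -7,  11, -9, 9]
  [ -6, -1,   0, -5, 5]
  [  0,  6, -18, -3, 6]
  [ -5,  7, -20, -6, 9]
x^5 + 3*x^4 - 18*x^3 - 54*x^2 + 81*x + 243

Expanding det(x·I − A) (e.g. by cofactor expansion or by noting that A is similar to its Jordan form J, which has the same characteristic polynomial as A) gives
  χ_A(x) = x^5 + 3*x^4 - 18*x^3 - 54*x^2 + 81*x + 243
which factors as (x - 3)^2*(x + 3)^3. The eigenvalues (with algebraic multiplicities) are λ = -3 with multiplicity 3, λ = 3 with multiplicity 2.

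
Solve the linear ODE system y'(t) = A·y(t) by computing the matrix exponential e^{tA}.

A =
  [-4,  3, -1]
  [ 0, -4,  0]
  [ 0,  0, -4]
e^{tA} =
  [exp(-4*t), 3*t*exp(-4*t), -t*exp(-4*t)]
  [0, exp(-4*t), 0]
  [0, 0, exp(-4*t)]

Strategy: write A = P · J · P⁻¹ where J is a Jordan canonical form, so e^{tA} = P · e^{tJ} · P⁻¹, and e^{tJ} can be computed block-by-block.

A has Jordan form
J =
  [-4,  1,  0]
  [ 0, -4,  0]
  [ 0,  0, -4]
(up to reordering of blocks).

Per-block formulas:
  For a 2×2 Jordan block J_2(-4): exp(t · J_2(-4)) = e^(-4t)·(I + t·N), where N is the 2×2 nilpotent shift.
  For a 1×1 block at λ = -4: exp(t · [-4]) = [e^(-4t)].

After assembling e^{tJ} and conjugating by P, we get:

e^{tA} =
  [exp(-4*t), 3*t*exp(-4*t), -t*exp(-4*t)]
  [0, exp(-4*t), 0]
  [0, 0, exp(-4*t)]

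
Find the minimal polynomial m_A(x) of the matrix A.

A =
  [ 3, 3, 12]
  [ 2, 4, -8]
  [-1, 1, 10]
x^2 - 11*x + 30

The characteristic polynomial is χ_A(x) = (x - 6)^2*(x - 5), so the eigenvalues are known. The minimal polynomial is
  m_A(x) = Π_λ (x − λ)^{k_λ}
where k_λ is the size of the *largest* Jordan block for λ (equivalently, the smallest k with (A − λI)^k v = 0 for every generalised eigenvector v of λ).

  λ = 5: largest Jordan block has size 1, contributing (x − 5)
  λ = 6: largest Jordan block has size 1, contributing (x − 6)

So m_A(x) = (x - 6)*(x - 5) = x^2 - 11*x + 30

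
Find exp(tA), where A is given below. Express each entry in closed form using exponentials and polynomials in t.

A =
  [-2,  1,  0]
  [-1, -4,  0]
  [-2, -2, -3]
e^{tA} =
  [t*exp(-3*t) + exp(-3*t), t*exp(-3*t), 0]
  [-t*exp(-3*t), -t*exp(-3*t) + exp(-3*t), 0]
  [-2*t*exp(-3*t), -2*t*exp(-3*t), exp(-3*t)]

Strategy: write A = P · J · P⁻¹ where J is a Jordan canonical form, so e^{tA} = P · e^{tJ} · P⁻¹, and e^{tJ} can be computed block-by-block.

A has Jordan form
J =
  [-3,  1,  0]
  [ 0, -3,  0]
  [ 0,  0, -3]
(up to reordering of blocks).

Per-block formulas:
  For a 2×2 Jordan block J_2(-3): exp(t · J_2(-3)) = e^(-3t)·(I + t·N), where N is the 2×2 nilpotent shift.
  For a 1×1 block at λ = -3: exp(t · [-3]) = [e^(-3t)].

After assembling e^{tJ} and conjugating by P, we get:

e^{tA} =
  [t*exp(-3*t) + exp(-3*t), t*exp(-3*t), 0]
  [-t*exp(-3*t), -t*exp(-3*t) + exp(-3*t), 0]
  [-2*t*exp(-3*t), -2*t*exp(-3*t), exp(-3*t)]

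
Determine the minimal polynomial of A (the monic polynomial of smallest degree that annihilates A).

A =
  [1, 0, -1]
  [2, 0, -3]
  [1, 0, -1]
x^3

The characteristic polynomial is χ_A(x) = x^3, so the eigenvalues are known. The minimal polynomial is
  m_A(x) = Π_λ (x − λ)^{k_λ}
where k_λ is the size of the *largest* Jordan block for λ (equivalently, the smallest k with (A − λI)^k v = 0 for every generalised eigenvector v of λ).

  λ = 0: largest Jordan block has size 3, contributing (x − 0)^3

So m_A(x) = x^3 = x^3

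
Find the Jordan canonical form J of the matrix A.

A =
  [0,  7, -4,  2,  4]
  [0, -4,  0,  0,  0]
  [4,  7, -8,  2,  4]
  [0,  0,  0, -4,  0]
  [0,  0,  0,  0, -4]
J_2(-4) ⊕ J_1(-4) ⊕ J_1(-4) ⊕ J_1(-4)

The characteristic polynomial is
  det(x·I − A) = x^5 + 20*x^4 + 160*x^3 + 640*x^2 + 1280*x + 1024 = (x + 4)^5

Eigenvalues and multiplicities (the geometric multiplicity of λ is n − rank(A − λI), which equals the number of Jordan blocks for λ):
  λ = -4: algebraic multiplicity = 5, geometric multiplicity = 4

Determining the block sizes for each eigenvalue:
  λ = -4: 4 blocks summing to 5 forces exactly one block of size 2 and the rest size 1 → block sizes [2, 1, 1, 1]

Assembling the blocks gives a Jordan form
J =
  [-4,  1,  0,  0,  0]
  [ 0, -4,  0,  0,  0]
  [ 0,  0, -4,  0,  0]
  [ 0,  0,  0, -4,  0]
  [ 0,  0,  0,  0, -4]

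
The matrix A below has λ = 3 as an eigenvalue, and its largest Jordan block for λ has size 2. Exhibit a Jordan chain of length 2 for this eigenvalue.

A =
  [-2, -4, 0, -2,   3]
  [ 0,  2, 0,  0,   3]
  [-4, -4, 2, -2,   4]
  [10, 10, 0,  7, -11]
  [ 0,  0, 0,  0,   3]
A Jordan chain for λ = 3 of length 2:
v_1 = (10, 0, 10, -25, 0)ᵀ
v_2 = (7, -15, 2, 0, -5)ᵀ

Let N = A − (3)·I. We want v_2 with N^2 v_2 = 0 but N^1 v_2 ≠ 0; then v_{j-1} := N · v_j for j = 2, …, 2.

Pick v_2 = (7, -15, 2, 0, -5)ᵀ.
Then v_1 = N · v_2 = (10, 0, 10, -25, 0)ᵀ.

Sanity check: (A − (3)·I) v_1 = (0, 0, 0, 0, 0)ᵀ = 0. ✓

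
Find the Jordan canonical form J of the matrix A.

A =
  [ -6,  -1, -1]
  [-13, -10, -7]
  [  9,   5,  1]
J_3(-5)

The characteristic polynomial is
  det(x·I − A) = x^3 + 15*x^2 + 75*x + 125 = (x + 5)^3

Eigenvalues and multiplicities (the geometric multiplicity of λ is n − rank(A − λI), which equals the number of Jordan blocks for λ):
  λ = -5: algebraic multiplicity = 3, geometric multiplicity = 1

Determining the block sizes for each eigenvalue:
  λ = -5: one block (gm = 1), so the single block has size am = 3 → block sizes [3]

Assembling the blocks gives a Jordan form
J =
  [-5,  1,  0]
  [ 0, -5,  1]
  [ 0,  0, -5]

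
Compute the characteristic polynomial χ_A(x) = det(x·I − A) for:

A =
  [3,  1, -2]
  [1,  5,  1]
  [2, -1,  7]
x^3 - 15*x^2 + 75*x - 125

Expanding det(x·I − A) (e.g. by cofactor expansion or by noting that A is similar to its Jordan form J, which has the same characteristic polynomial as A) gives
  χ_A(x) = x^3 - 15*x^2 + 75*x - 125
which factors as (x - 5)^3. The eigenvalues (with algebraic multiplicities) are λ = 5 with multiplicity 3.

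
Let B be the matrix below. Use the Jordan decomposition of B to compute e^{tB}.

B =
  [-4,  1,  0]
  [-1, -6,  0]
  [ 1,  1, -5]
e^{tB} =
  [t*exp(-5*t) + exp(-5*t), t*exp(-5*t), 0]
  [-t*exp(-5*t), -t*exp(-5*t) + exp(-5*t), 0]
  [t*exp(-5*t), t*exp(-5*t), exp(-5*t)]

Strategy: write B = P · J · P⁻¹ where J is a Jordan canonical form, so e^{tB} = P · e^{tJ} · P⁻¹, and e^{tJ} can be computed block-by-block.

B has Jordan form
J =
  [-5,  1,  0]
  [ 0, -5,  0]
  [ 0,  0, -5]
(up to reordering of blocks).

Per-block formulas:
  For a 1×1 block at λ = -5: exp(t · [-5]) = [e^(-5t)].
  For a 2×2 Jordan block J_2(-5): exp(t · J_2(-5)) = e^(-5t)·(I + t·N), where N is the 2×2 nilpotent shift.

After assembling e^{tJ} and conjugating by P, we get:

e^{tB} =
  [t*exp(-5*t) + exp(-5*t), t*exp(-5*t), 0]
  [-t*exp(-5*t), -t*exp(-5*t) + exp(-5*t), 0]
  [t*exp(-5*t), t*exp(-5*t), exp(-5*t)]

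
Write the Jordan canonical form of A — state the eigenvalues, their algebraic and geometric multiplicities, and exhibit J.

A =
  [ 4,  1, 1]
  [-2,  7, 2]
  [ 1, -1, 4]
J_2(5) ⊕ J_1(5)

The characteristic polynomial is
  det(x·I − A) = x^3 - 15*x^2 + 75*x - 125 = (x - 5)^3

Eigenvalues and multiplicities (the geometric multiplicity of λ is n − rank(A − λI), which equals the number of Jordan blocks for λ):
  λ = 5: algebraic multiplicity = 3, geometric multiplicity = 2

Determining the block sizes for each eigenvalue:
  λ = 5: 2 blocks summing to 3 forces exactly one block of size 2 and the rest size 1 → block sizes [2, 1]

Assembling the blocks gives a Jordan form
J =
  [5, 1, 0]
  [0, 5, 0]
  [0, 0, 5]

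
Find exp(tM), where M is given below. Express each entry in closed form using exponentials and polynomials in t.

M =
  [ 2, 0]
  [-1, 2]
e^{tM} =
  [exp(2*t), 0]
  [-t*exp(2*t), exp(2*t)]

Strategy: write M = P · J · P⁻¹ where J is a Jordan canonical form, so e^{tM} = P · e^{tJ} · P⁻¹, and e^{tJ} can be computed block-by-block.

M has Jordan form
J =
  [2, 1]
  [0, 2]
(up to reordering of blocks).

Per-block formulas:
  For a 2×2 Jordan block J_2(2): exp(t · J_2(2)) = e^(2t)·(I + t·N), where N is the 2×2 nilpotent shift.

After assembling e^{tJ} and conjugating by P, we get:

e^{tM} =
  [exp(2*t), 0]
  [-t*exp(2*t), exp(2*t)]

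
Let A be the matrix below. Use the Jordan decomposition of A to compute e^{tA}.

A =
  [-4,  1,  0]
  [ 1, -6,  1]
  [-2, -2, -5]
e^{tA} =
  [t^2*exp(-5*t) + t*exp(-5*t) + exp(-5*t), t*exp(-5*t), t^2*exp(-5*t)/2]
  [-t^2*exp(-5*t) + t*exp(-5*t), -t*exp(-5*t) + exp(-5*t), -t^2*exp(-5*t)/2 + t*exp(-5*t)]
  [-2*t^2*exp(-5*t) - 2*t*exp(-5*t), -2*t*exp(-5*t), -t^2*exp(-5*t) + exp(-5*t)]

Strategy: write A = P · J · P⁻¹ where J is a Jordan canonical form, so e^{tA} = P · e^{tJ} · P⁻¹, and e^{tJ} can be computed block-by-block.

A has Jordan form
J =
  [-5,  1,  0]
  [ 0, -5,  1]
  [ 0,  0, -5]
(up to reordering of blocks).

Per-block formulas:
  For a 3×3 Jordan block J_3(-5): exp(t · J_3(-5)) = e^(-5t)·(I + t·N + (t^2/2)·N^2), where N is the 3×3 nilpotent shift.

After assembling e^{tJ} and conjugating by P, we get:

e^{tA} =
  [t^2*exp(-5*t) + t*exp(-5*t) + exp(-5*t), t*exp(-5*t), t^2*exp(-5*t)/2]
  [-t^2*exp(-5*t) + t*exp(-5*t), -t*exp(-5*t) + exp(-5*t), -t^2*exp(-5*t)/2 + t*exp(-5*t)]
  [-2*t^2*exp(-5*t) - 2*t*exp(-5*t), -2*t*exp(-5*t), -t^2*exp(-5*t) + exp(-5*t)]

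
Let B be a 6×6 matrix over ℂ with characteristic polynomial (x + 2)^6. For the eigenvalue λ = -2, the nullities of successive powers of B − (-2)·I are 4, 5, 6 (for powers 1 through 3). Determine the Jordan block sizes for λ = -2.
Block sizes for λ = -2: [3, 1, 1, 1]

From the dimensions of kernels of powers, the number of Jordan blocks of size at least j is d_j − d_{j−1} where d_j = dim ker(N^j) (with d_0 = 0). Computing the differences gives [4, 1, 1].
The number of blocks of size exactly k is (#blocks of size ≥ k) − (#blocks of size ≥ k + 1), so the partition is: 3 block(s) of size 1, 1 block(s) of size 3.
In nonincreasing order the block sizes are [3, 1, 1, 1].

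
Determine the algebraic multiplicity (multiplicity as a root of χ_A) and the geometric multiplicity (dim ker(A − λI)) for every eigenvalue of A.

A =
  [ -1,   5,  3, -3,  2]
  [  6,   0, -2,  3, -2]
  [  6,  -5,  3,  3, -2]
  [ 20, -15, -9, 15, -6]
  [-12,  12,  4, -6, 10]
λ = 5: alg = 3, geom = 1; λ = 6: alg = 2, geom = 2

Step 1 — factor the characteristic polynomial to read off the algebraic multiplicities:
  χ_A(x) = (x - 6)^2*(x - 5)^3

Step 2 — compute geometric multiplicities via the rank-nullity identity g(λ) = n − rank(A − λI):
  rank(A − (5)·I) = 4, so dim ker(A − (5)·I) = n − 4 = 1
  rank(A − (6)·I) = 3, so dim ker(A − (6)·I) = n − 3 = 2

Summary:
  λ = 5: algebraic multiplicity = 3, geometric multiplicity = 1
  λ = 6: algebraic multiplicity = 2, geometric multiplicity = 2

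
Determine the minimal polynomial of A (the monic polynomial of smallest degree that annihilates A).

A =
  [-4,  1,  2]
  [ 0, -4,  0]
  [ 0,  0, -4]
x^2 + 8*x + 16

The characteristic polynomial is χ_A(x) = (x + 4)^3, so the eigenvalues are known. The minimal polynomial is
  m_A(x) = Π_λ (x − λ)^{k_λ}
where k_λ is the size of the *largest* Jordan block for λ (equivalently, the smallest k with (A − λI)^k v = 0 for every generalised eigenvector v of λ).

  λ = -4: largest Jordan block has size 2, contributing (x + 4)^2

So m_A(x) = (x + 4)^2 = x^2 + 8*x + 16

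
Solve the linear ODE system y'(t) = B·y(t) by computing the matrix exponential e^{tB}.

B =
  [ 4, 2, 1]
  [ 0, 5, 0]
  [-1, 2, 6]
e^{tB} =
  [-t*exp(5*t) + exp(5*t), 2*t*exp(5*t), t*exp(5*t)]
  [0, exp(5*t), 0]
  [-t*exp(5*t), 2*t*exp(5*t), t*exp(5*t) + exp(5*t)]

Strategy: write B = P · J · P⁻¹ where J is a Jordan canonical form, so e^{tB} = P · e^{tJ} · P⁻¹, and e^{tJ} can be computed block-by-block.

B has Jordan form
J =
  [5, 1, 0]
  [0, 5, 0]
  [0, 0, 5]
(up to reordering of blocks).

Per-block formulas:
  For a 1×1 block at λ = 5: exp(t · [5]) = [e^(5t)].
  For a 2×2 Jordan block J_2(5): exp(t · J_2(5)) = e^(5t)·(I + t·N), where N is the 2×2 nilpotent shift.

After assembling e^{tJ} and conjugating by P, we get:

e^{tB} =
  [-t*exp(5*t) + exp(5*t), 2*t*exp(5*t), t*exp(5*t)]
  [0, exp(5*t), 0]
  [-t*exp(5*t), 2*t*exp(5*t), t*exp(5*t) + exp(5*t)]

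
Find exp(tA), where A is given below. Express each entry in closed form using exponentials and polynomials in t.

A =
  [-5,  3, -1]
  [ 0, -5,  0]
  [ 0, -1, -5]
e^{tA} =
  [exp(-5*t), t^2*exp(-5*t)/2 + 3*t*exp(-5*t), -t*exp(-5*t)]
  [0, exp(-5*t), 0]
  [0, -t*exp(-5*t), exp(-5*t)]

Strategy: write A = P · J · P⁻¹ where J is a Jordan canonical form, so e^{tA} = P · e^{tJ} · P⁻¹, and e^{tJ} can be computed block-by-block.

A has Jordan form
J =
  [-5,  1,  0]
  [ 0, -5,  1]
  [ 0,  0, -5]
(up to reordering of blocks).

Per-block formulas:
  For a 3×3 Jordan block J_3(-5): exp(t · J_3(-5)) = e^(-5t)·(I + t·N + (t^2/2)·N^2), where N is the 3×3 nilpotent shift.

After assembling e^{tJ} and conjugating by P, we get:

e^{tA} =
  [exp(-5*t), t^2*exp(-5*t)/2 + 3*t*exp(-5*t), -t*exp(-5*t)]
  [0, exp(-5*t), 0]
  [0, -t*exp(-5*t), exp(-5*t)]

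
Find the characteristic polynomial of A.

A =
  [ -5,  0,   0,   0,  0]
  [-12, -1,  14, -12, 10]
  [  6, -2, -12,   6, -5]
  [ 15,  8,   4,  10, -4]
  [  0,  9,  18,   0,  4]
x^5 + 4*x^4 - 35*x^3 - 118*x^2 + 320*x + 800

Expanding det(x·I − A) (e.g. by cofactor expansion or by noting that A is similar to its Jordan form J, which has the same characteristic polynomial as A) gives
  χ_A(x) = x^5 + 4*x^4 - 35*x^3 - 118*x^2 + 320*x + 800
which factors as (x - 4)^2*(x + 2)*(x + 5)^2. The eigenvalues (with algebraic multiplicities) are λ = -5 with multiplicity 2, λ = -2 with multiplicity 1, λ = 4 with multiplicity 2.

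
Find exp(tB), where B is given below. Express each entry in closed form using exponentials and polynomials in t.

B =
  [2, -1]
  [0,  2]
e^{tB} =
  [exp(2*t), -t*exp(2*t)]
  [0, exp(2*t)]

Strategy: write B = P · J · P⁻¹ where J is a Jordan canonical form, so e^{tB} = P · e^{tJ} · P⁻¹, and e^{tJ} can be computed block-by-block.

B has Jordan form
J =
  [2, 1]
  [0, 2]
(up to reordering of blocks).

Per-block formulas:
  For a 2×2 Jordan block J_2(2): exp(t · J_2(2)) = e^(2t)·(I + t·N), where N is the 2×2 nilpotent shift.

After assembling e^{tJ} and conjugating by P, we get:

e^{tB} =
  [exp(2*t), -t*exp(2*t)]
  [0, exp(2*t)]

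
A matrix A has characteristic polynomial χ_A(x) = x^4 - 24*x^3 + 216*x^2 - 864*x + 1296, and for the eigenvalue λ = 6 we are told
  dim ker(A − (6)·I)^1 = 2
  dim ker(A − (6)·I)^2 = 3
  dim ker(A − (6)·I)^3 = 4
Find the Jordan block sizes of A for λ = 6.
Block sizes for λ = 6: [3, 1]

From the dimensions of kernels of powers, the number of Jordan blocks of size at least j is d_j − d_{j−1} where d_j = dim ker(N^j) (with d_0 = 0). Computing the differences gives [2, 1, 1].
The number of blocks of size exactly k is (#blocks of size ≥ k) − (#blocks of size ≥ k + 1), so the partition is: 1 block(s) of size 1, 1 block(s) of size 3.
In nonincreasing order the block sizes are [3, 1].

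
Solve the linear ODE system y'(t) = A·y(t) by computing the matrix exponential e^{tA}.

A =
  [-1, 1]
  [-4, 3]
e^{tA} =
  [-2*t*exp(t) + exp(t), t*exp(t)]
  [-4*t*exp(t), 2*t*exp(t) + exp(t)]

Strategy: write A = P · J · P⁻¹ where J is a Jordan canonical form, so e^{tA} = P · e^{tJ} · P⁻¹, and e^{tJ} can be computed block-by-block.

A has Jordan form
J =
  [1, 1]
  [0, 1]
(up to reordering of blocks).

Per-block formulas:
  For a 2×2 Jordan block J_2(1): exp(t · J_2(1)) = e^(1t)·(I + t·N), where N is the 2×2 nilpotent shift.

After assembling e^{tJ} and conjugating by P, we get:

e^{tA} =
  [-2*t*exp(t) + exp(t), t*exp(t)]
  [-4*t*exp(t), 2*t*exp(t) + exp(t)]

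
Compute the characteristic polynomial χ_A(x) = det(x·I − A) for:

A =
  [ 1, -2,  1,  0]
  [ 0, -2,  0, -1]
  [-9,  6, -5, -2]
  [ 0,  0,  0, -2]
x^4 + 8*x^3 + 24*x^2 + 32*x + 16

Expanding det(x·I − A) (e.g. by cofactor expansion or by noting that A is similar to its Jordan form J, which has the same characteristic polynomial as A) gives
  χ_A(x) = x^4 + 8*x^3 + 24*x^2 + 32*x + 16
which factors as (x + 2)^4. The eigenvalues (with algebraic multiplicities) are λ = -2 with multiplicity 4.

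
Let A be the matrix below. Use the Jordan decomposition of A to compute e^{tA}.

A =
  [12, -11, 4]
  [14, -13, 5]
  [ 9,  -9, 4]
e^{tA} =
  [3*t^2*exp(t)/2 + 11*t*exp(t) + exp(t), -3*t^2*exp(t)/2 - 11*t*exp(t), t^2*exp(t)/2 + 4*t*exp(t)]
  [3*t^2*exp(t)/2 + 14*t*exp(t), -3*t^2*exp(t)/2 - 14*t*exp(t) + exp(t), t^2*exp(t)/2 + 5*t*exp(t)]
  [9*t*exp(t), -9*t*exp(t), 3*t*exp(t) + exp(t)]

Strategy: write A = P · J · P⁻¹ where J is a Jordan canonical form, so e^{tA} = P · e^{tJ} · P⁻¹, and e^{tJ} can be computed block-by-block.

A has Jordan form
J =
  [1, 1, 0]
  [0, 1, 1]
  [0, 0, 1]
(up to reordering of blocks).

Per-block formulas:
  For a 3×3 Jordan block J_3(1): exp(t · J_3(1)) = e^(1t)·(I + t·N + (t^2/2)·N^2), where N is the 3×3 nilpotent shift.

After assembling e^{tJ} and conjugating by P, we get:

e^{tA} =
  [3*t^2*exp(t)/2 + 11*t*exp(t) + exp(t), -3*t^2*exp(t)/2 - 11*t*exp(t), t^2*exp(t)/2 + 4*t*exp(t)]
  [3*t^2*exp(t)/2 + 14*t*exp(t), -3*t^2*exp(t)/2 - 14*t*exp(t) + exp(t), t^2*exp(t)/2 + 5*t*exp(t)]
  [9*t*exp(t), -9*t*exp(t), 3*t*exp(t) + exp(t)]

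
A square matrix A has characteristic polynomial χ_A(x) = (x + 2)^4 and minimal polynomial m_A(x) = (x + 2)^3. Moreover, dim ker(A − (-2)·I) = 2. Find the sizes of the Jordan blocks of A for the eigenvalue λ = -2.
Block sizes for λ = -2: [3, 1]

Step 1 — from the characteristic polynomial, algebraic multiplicity of λ = -2 is 4. From dim ker(A − (-2)·I) = 2, there are exactly 2 Jordan blocks for λ = -2.
Step 2 — from the minimal polynomial, the factor (x + 2)^3 tells us the largest block for λ = -2 has size 3.
Step 3 — with total size 4, 2 blocks, and largest block 3, the block sizes (in nonincreasing order) are [3, 1].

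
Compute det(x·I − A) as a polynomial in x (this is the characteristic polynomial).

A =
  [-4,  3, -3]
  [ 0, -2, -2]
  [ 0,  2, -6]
x^3 + 12*x^2 + 48*x + 64

Expanding det(x·I − A) (e.g. by cofactor expansion or by noting that A is similar to its Jordan form J, which has the same characteristic polynomial as A) gives
  χ_A(x) = x^3 + 12*x^2 + 48*x + 64
which factors as (x + 4)^3. The eigenvalues (with algebraic multiplicities) are λ = -4 with multiplicity 3.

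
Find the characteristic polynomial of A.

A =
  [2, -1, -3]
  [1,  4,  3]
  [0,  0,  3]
x^3 - 9*x^2 + 27*x - 27

Expanding det(x·I − A) (e.g. by cofactor expansion or by noting that A is similar to its Jordan form J, which has the same characteristic polynomial as A) gives
  χ_A(x) = x^3 - 9*x^2 + 27*x - 27
which factors as (x - 3)^3. The eigenvalues (with algebraic multiplicities) are λ = 3 with multiplicity 3.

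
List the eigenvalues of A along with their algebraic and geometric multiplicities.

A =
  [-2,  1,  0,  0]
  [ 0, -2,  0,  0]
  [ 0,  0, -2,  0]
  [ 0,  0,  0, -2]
λ = -2: alg = 4, geom = 3

Step 1 — factor the characteristic polynomial to read off the algebraic multiplicities:
  χ_A(x) = (x + 2)^4

Step 2 — compute geometric multiplicities via the rank-nullity identity g(λ) = n − rank(A − λI):
  rank(A − (-2)·I) = 1, so dim ker(A − (-2)·I) = n − 1 = 3

Summary:
  λ = -2: algebraic multiplicity = 4, geometric multiplicity = 3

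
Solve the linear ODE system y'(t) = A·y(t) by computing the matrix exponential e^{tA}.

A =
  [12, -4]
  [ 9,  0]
e^{tA} =
  [6*t*exp(6*t) + exp(6*t), -4*t*exp(6*t)]
  [9*t*exp(6*t), -6*t*exp(6*t) + exp(6*t)]

Strategy: write A = P · J · P⁻¹ where J is a Jordan canonical form, so e^{tA} = P · e^{tJ} · P⁻¹, and e^{tJ} can be computed block-by-block.

A has Jordan form
J =
  [6, 1]
  [0, 6]
(up to reordering of blocks).

Per-block formulas:
  For a 2×2 Jordan block J_2(6): exp(t · J_2(6)) = e^(6t)·(I + t·N), where N is the 2×2 nilpotent shift.

After assembling e^{tJ} and conjugating by P, we get:

e^{tA} =
  [6*t*exp(6*t) + exp(6*t), -4*t*exp(6*t)]
  [9*t*exp(6*t), -6*t*exp(6*t) + exp(6*t)]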